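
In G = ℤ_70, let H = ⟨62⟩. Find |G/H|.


|⟨62⟩| = n / gcd(62, 70) = 70 / 2 = 35
H is normal (ℤ_70 is abelian).
|G/H| = |G| / |H| = 70 / 35 = 2

|G/H| = 2


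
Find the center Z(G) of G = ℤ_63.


Z(G) = {g ∈ G | gx = xg for all x ∈ G}
ℤ_63 is abelian, so Z(G) = G

Z(ℤ_63) = ℤ_63


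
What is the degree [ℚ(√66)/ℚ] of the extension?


√66 has minimal polynomial x² - 66 (irreducible over ℚ since 66 is squarefree)

[ℚ(√66)/ℚ] = 2


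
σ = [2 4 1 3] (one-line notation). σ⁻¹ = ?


To find σ⁻¹, swap domain and range:
σ(1) = 2 → σ⁻¹(2) = 1
σ(2) = 4 → σ⁻¹(4) = 2
σ(3) = 1 → σ⁻¹(1) = 3
σ(4) = 3 → σ⁻¹(3) = 4

σ⁻¹ = [3 1 4 2]


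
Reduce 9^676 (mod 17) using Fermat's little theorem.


Fermat's little theorem: if p is prime and gcd(a,p)=1, then a^(p-1) ≡ 1 (mod p)
p = 17 is prime, gcd(9,17) = 1
Reduce exponent: 676 mod 16 = 4
So 9^676 ≡ 9^4 (mod 17)
9^4 mod 17 = 16

9^676 ≡ 16 (mod 17)


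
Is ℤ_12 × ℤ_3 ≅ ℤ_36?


Comparing ℤ_12 × ℤ_3 and ℤ_36:
gcd(12,3) = 3 ≠ 1. Max element order in ℤ_12×ℤ_3 is lcm(12,3) = 12 < 36, so it has no element of order 36

No, ℤ_12 × ℤ_3 ≇ ℤ_36


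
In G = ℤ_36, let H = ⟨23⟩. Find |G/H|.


|⟨23⟩| = n / gcd(23, 36) = 36 / 1 = 36
H is normal (ℤ_36 is abelian).
|G/H| = |G| / |H| = 36 / 36 = 1

|G/H| = 1


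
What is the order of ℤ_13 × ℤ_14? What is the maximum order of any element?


|ℤ_13 × ℤ_14| = 13 × 14 = 182
Max element order = lcm(13,14) = 182
Cyclic? Yes (gcd=1)

|ℤ_13×ℤ_14| = 182, max element order = 182


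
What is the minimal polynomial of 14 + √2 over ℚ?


Let α = 14 + √2. Then α - 14 = √2, so (α - 14)² = 2, giving α² - 28α + 194 = 0. Degree 2 and α ∉ ℚ, so this is the minimal polynomial.

Minimal polynomial: x² - 28x + 194


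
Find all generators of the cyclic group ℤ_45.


g generates ℤ_n iff gcd(g,n) = 1
Prime factors of 45: 3, 5
Generators are g ∈ {1,...,44} not divisible by any of these primes.
Generators: {1, 2, 4, 7, 8, 11, 13, 14, 16, 17, 19, 22, 23, 26, 28, 29, 31, 32, 34, 37, 38, 41, 43, 44}
Number of generators = φ(45) = 24

Generators of ℤ_45 = {1, 2, 4, 7, 8, 11, 13, 14, 16, 17, 19, 22, 23, 26, 28, 29, 31, 32, 34, 37, 38, 41, 43, 44}


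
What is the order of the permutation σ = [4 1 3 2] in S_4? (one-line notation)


Cycle decomposition: (1 4 2)
Cycle lengths: 3
Order = lcm(3) = 3

ord(σ) = 3


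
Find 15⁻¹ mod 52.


Use the extended Euclidean algorithm to write 1 = 15·s + 52·t; then s mod 52 is the inverse.
Euclidean algorithm:
  15 = 0·52 + 15
  52 = 3·15 + 7
  15 = 2·7 + 1
  7 = 7·1 + 0
gcd(15,52) = 1
Back-substitution gives: 15·(7) + 52·(-2) = 1
So 15⁻¹ ≡ 7 ≡ 7 (mod 52)
Check: 15 × 7 = 105 ≡ 1 (mod 52) ✓

15⁻¹ ≡ 7 (mod 52)


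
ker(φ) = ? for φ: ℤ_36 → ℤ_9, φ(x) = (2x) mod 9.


Kernel = preimage of identity
ker(φ) = {x ∈ ℤ_36 : 2x ≡ 0 (mod 9)}. Since 9 | 36, φ is well-defined. The kernel is the cyclic subgroup ⟨9⟩ of ℤ_36 (order 4), i.e. {0, 9, 18, 27}

ker(φ) = {0, 9, 18, 27}


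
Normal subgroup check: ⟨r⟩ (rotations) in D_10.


H = ⟨r⟩ (rotations) in D_10
The rotation subgroup ⟨r⟩ has index 2 in D_10, so it is normal

Yes, normal subgroup


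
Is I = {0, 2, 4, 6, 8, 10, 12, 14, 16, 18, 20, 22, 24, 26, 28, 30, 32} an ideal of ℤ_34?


Check ideal conditions for I = {0, 2, 4, 6, 8, 10, 12, 14, 16, 18, 20, 22, 24, 26, 28, 30, 32} in ℤ_34:
(1) I is an additive subgroup? Yes
(2) For r ∈ ℤ_34 and a ∈ I: r·a ∈ I? Yes

Yes, I is an ideal of ℤ_34


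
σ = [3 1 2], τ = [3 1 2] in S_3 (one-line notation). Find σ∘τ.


σ∘τ: apply τ first, then σ
1 →τ 3 →σ 2
2 →τ 1 →σ 3
3 →τ 2 →σ 1

σ∘τ = [2 3 1]


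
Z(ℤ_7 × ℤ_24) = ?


Z(G) = {g ∈ G | gx = xg for all x ∈ G}
Direct product of abelian groups is abelian, so Z(G) = G

Z(ℤ_7 × ℤ_24) = ℤ_7 × ℤ_24


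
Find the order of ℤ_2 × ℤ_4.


|A × B| = |A| · |B|
|ℤ_2 × ℤ_4| = 2 × 4 = 8

|ℤ_2 × ℤ_4| = 8


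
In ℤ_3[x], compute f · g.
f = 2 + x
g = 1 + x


Expand and collect like terms; reduce coefficients mod 3:
x^0: 2·1 = 2 ≡ 2 (mod 3)
x^1: 2·1 + 1·1 = 3 ≡ 0 (mod 3)
x^2: 1·1 = 1 ≡ 1 (mod 3)
Result: 2 + x^2

f · g = 2 + x^2


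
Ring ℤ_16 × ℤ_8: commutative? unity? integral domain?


Direct product ring; commutative with unity (1,1); but (1,0)·(0,1) = (0,0) gives zero divisors, so not an integral domain
Commutative: Yes
Integral domain: No
Has unity: Yes

ℤ_16 × ℤ_8: Commutative=Yes, Unity=Yes


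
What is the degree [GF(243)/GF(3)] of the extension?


GF(243) = GF(3^5), so the extension degree is 5

[GF(243)/GF(3)] = 5


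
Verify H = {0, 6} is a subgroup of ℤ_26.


Subgroup test for H = {0, 6} in (ℤ_26, +):
(1) 0 ∈ H? Yes
(2) Closure: for all a,b ∈ H, (a+b) mod 26 ∈ H? No  [counterexample: 6 + 6 = 12 ∉ H]
(3) Inverses: for all a ∈ H, -a mod 26 ∈ H? No

No, H is not a subgroup of ℤ_26


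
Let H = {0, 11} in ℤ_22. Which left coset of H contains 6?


6 + H = {6 + h (mod 22) : h ∈ H}
6+0=6, 6+11=17

6 + H = {6, 17}


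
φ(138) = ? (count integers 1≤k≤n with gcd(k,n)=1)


Factor n: 138 = 2 × 3 × 23
φ(n) = n · ∏(1 - 1/p) over distinct primes p | n
φ(138) = 138 · (1 - 1/2) · (1 - 1/3) · (1 - 1/23) = 44

φ(138) = 44


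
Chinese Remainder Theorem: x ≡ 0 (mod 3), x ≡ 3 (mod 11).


m₁ = 3, m₂ = 11, gcd = 1, so CRT applies. M = m₁·m₂ = 33
Let M₁ = M/m₁ = 11, M₂ = M/m₂ = 3
Find y₁ ≡ M₁⁻¹ (mod m₁): 11⁻¹ ≡ 2 (mod 3)
Find y₂ ≡ M₂⁻¹ (mod m₂): 3⁻¹ ≡ 4 (mod 11)
x = a₁·M₁·y₁ + a₂·M₂·y₂ = 0·11·2 + 3·3·4 = 36
Reduce mod 33: x ≡ 3
Check: 3 mod 3 = 0 ✓, 3 mod 11 = 3 ✓

x ≡ 3 (mod 33)


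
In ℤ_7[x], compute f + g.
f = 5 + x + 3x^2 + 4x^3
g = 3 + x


Add coefficients mod 7:
x^0: 5 + 3 = 1 (mod 7)
x^1: 1 + 1 = 2 (mod 7)
x^2: 3 + 0 = 3 (mod 7)
x^3: 4 + 0 = 4 (mod 7)
Result: 1 + 2x + 3x^2 + 4x^3

f + g = 1 + 2x + 3x^2 + 4x^3


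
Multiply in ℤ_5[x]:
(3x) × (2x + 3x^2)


Expand and collect like terms; reduce coefficients mod 5:
x^0: 0·0 = 0 ≡ 0 (mod 5)
x^1: 0·2 + 3·0 = 0 ≡ 0 (mod 5)
x^2: 0·3 + 3·2 = 6 ≡ 1 (mod 5)
x^3: 3·3 = 9 ≡ 4 (mod 5)
Result: x^2 + 4x^3

f · g = x^2 + 4x^3


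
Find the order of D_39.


|D_n| = 2n (n rotations and n reflections)
|D_39| = 2×39 = 78

|D_39| = 78


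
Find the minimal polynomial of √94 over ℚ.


√94 satisfies x² - 94 = 0, irreducible over ℚ since 94 is squarefree

Minimal polynomial: x² - 94


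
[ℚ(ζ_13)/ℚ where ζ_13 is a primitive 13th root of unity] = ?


[ℚ(ζ_n):ℚ] = deg Φ_n(x) = φ(n). Here φ(13) = 12

[ℚ(ζ_13)/ℚ where ζ_13 is a primitive 13th root of unity] = 12


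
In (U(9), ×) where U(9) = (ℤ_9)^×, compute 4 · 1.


Operation: multiplication mod 9
4 · 1 = (a × b) mod 9 with a = 4, b = 1

4 · 1 = 4


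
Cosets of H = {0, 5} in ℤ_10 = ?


H = {0, 5}, |H| = 2
Number of cosets = |G|/|H| = 10/2 = 5
0 + H = {0, 5}
1 + H = {1, 6}
2 + H = {2, 7}
3 + H = {3, 8}
4 + H = {4, 9}

Cosets: 0+H={0,5}; 1+H={1,6}; 2+H={2,7}; 3+H={3,8}; 4+H={4,9}


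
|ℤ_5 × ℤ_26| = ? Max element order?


|ℤ_5 × ℤ_26| = 5 × 26 = 130
Max element order = lcm(5,26) = 130
Cyclic? Yes (gcd=1)

|ℤ_5×ℤ_26| = 130, max element order = 130


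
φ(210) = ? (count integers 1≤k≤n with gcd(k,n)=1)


Factor n: 210 = 2 × 3 × 5 × 7
φ(n) = n · ∏(1 - 1/p) over distinct primes p | n
φ(210) = 210 · (1 - 1/2) · (1 - 1/3) · (1 - 1/5) · (1 - 1/7) = 48

φ(210) = 48


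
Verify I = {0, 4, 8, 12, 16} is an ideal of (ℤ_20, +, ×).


Check ideal conditions for I = {0, 4, 8, 12, 16} in ℤ_20:
(1) I is an additive subgroup? Yes
(2) For r ∈ ℤ_20 and a ∈ I: r·a ∈ I? Yes

Yes, I is an ideal of ℤ_20


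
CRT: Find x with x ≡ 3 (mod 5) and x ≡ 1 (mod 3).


m₁ = 5, m₂ = 3, gcd = 1, so CRT applies. M = m₁·m₂ = 15
Let M₁ = M/m₁ = 3, M₂ = M/m₂ = 5
Find y₁ ≡ M₁⁻¹ (mod m₁): 3⁻¹ ≡ 2 (mod 5)
Find y₂ ≡ M₂⁻¹ (mod m₂): 5⁻¹ ≡ 2 (mod 3)
x = a₁·M₁·y₁ + a₂·M₂·y₂ = 3·3·2 + 1·5·2 = 28
Reduce mod 15: x ≡ 13
Check: 13 mod 5 = 3 ✓, 13 mod 3 = 1 ✓

x ≡ 13 (mod 15)


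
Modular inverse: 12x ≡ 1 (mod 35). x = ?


Use the extended Euclidean algorithm to write 1 = 12·s + 35·t; then s mod 35 is the inverse.
Euclidean algorithm:
  12 = 0·35 + 12
  35 = 2·12 + 11
  12 = 1·11 + 1
  11 = 11·1 + 0
gcd(12,35) = 1
Back-substitution gives: 12·(3) + 35·(-1) = 1
So 12⁻¹ ≡ 3 ≡ 3 (mod 35)
Check: 12 × 3 = 36 ≡ 1 (mod 35) ✓

12⁻¹ ≡ 3 (mod 35)


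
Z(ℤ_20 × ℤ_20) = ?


Z(G) = {g ∈ G | gx = xg for all x ∈ G}
Direct product of abelian groups is abelian, so Z(G) = G

Z(ℤ_20 × ℤ_20) = ℤ_20 × ℤ_20


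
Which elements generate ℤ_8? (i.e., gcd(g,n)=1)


g generates ℤ_n iff gcd(g,n) = 1
Checking each g ∈ {1,...,7}:
gcd(1,8) = 1
gcd(2,8) = 2
gcd(3,8) = 1
gcd(4,8) = 4
gcd(5,8) = 1
gcd(6,8) = 2
gcd(7,8) = 1
Generators: {1, 3, 5, 7}
Number of generators = φ(8) = 4

Generators of ℤ_8 = {1, 3, 5, 7}


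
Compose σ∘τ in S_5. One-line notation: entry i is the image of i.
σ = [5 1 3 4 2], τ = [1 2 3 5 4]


σ∘τ: apply τ first, then σ
1 →τ 1 →σ 5
2 →τ 2 →σ 1
3 →τ 3 →σ 3
4 →τ 5 →σ 2
5 →τ 4 →σ 4

σ∘τ = [5 1 3 2 4]


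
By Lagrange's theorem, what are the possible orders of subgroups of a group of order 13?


Lagrange's theorem: |H| divides |G|
|G| = 13
Divisors of 13: 1, 13

Possible subgroup orders: {1, 13}


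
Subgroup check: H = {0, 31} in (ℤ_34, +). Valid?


Subgroup test for H = {0, 31} in (ℤ_34, +):
(1) 0 ∈ H? Yes
(2) Closure: for all a,b ∈ H, (a+b) mod 34 ∈ H? No  [counterexample: 31 + 31 = 28 ∉ H]
(3) Inverses: for all a ∈ H, -a mod 34 ∈ H? No

No, H is not a subgroup of ℤ_34


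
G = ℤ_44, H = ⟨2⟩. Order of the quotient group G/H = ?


|⟨2⟩| = n / gcd(2, 44) = 44 / 2 = 22
H is normal (ℤ_44 is abelian).
|G/H| = |G| / |H| = 44 / 22 = 2

|G/H| = 2


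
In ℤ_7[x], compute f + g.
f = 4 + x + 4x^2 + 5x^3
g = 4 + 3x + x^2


Add coefficients mod 7:
x^0: 4 + 4 = 1 (mod 7)
x^1: 1 + 3 = 4 (mod 7)
x^2: 4 + 1 = 5 (mod 7)
x^3: 5 + 0 = 5 (mod 7)
Result: 1 + 4x + 5x^2 + 5x^3

f + g = 1 + 4x + 5x^2 + 5x^3


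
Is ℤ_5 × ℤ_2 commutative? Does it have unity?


Direct product ring; commutative with unity (1,1); but (1,0)·(0,1) = (0,0) gives zero divisors, so not an integral domain
Commutative: Yes
Integral domain: No
Has unity: Yes

ℤ_5 × ℤ_2: Commutative=Yes, Unity=Yes


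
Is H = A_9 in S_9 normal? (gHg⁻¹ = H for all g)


H = A_9 in S_9
A_9 has index 2 in S_9, and every subgroup of index 2 is normal

Yes, normal subgroup


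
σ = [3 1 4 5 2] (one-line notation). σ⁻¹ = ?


To find σ⁻¹, swap domain and range:
σ(1) = 3 → σ⁻¹(3) = 1
σ(2) = 1 → σ⁻¹(1) = 2
σ(3) = 4 → σ⁻¹(4) = 3
σ(4) = 5 → σ⁻¹(5) = 4
σ(5) = 2 → σ⁻¹(2) = 5

σ⁻¹ = [2 5 1 3 4]


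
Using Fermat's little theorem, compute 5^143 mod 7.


Fermat's little theorem: if p is prime and gcd(a,p)=1, then a^(p-1) ≡ 1 (mod p)
p = 7 is prime, gcd(5,7) = 1
Reduce exponent: 143 mod 6 = 5
So 5^143 ≡ 5^5 (mod 7)
5^5 mod 7 = 3

5^143 ≡ 3 (mod 7)


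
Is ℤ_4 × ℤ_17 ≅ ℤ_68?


Comparing ℤ_4 × ℤ_17 and ℤ_68:
gcd(4,17) = 1, so ℤ_4 × ℤ_17 ≅ ℤ_68 (CRT)

Yes, ℤ_4 × ℤ_17 ≅ ℤ_68


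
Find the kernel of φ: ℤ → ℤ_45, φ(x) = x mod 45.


Kernel = preimage of identity
ker(φ) = {x ∈ ℤ : x ≡ 0 (mod 45)} = 45ℤ = {0, ±45, ±90, ...}

ker(φ) = 45ℤ


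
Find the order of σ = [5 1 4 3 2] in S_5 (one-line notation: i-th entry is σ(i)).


Cycle decomposition: (1 5 2) (3 4)
Cycle lengths: 3, 2
Order = lcm(3, 2) = 6

ord(σ) = 6


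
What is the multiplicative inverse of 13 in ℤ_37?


Use the extended Euclidean algorithm to write 1 = 13·s + 37·t; then s mod 37 is the inverse.
Euclidean algorithm:
  13 = 0·37 + 13
  37 = 2·13 + 11
  13 = 1·11 + 2
  11 = 5·2 + 1
  2 = 2·1 + 0
gcd(13,37) = 1
Back-substitution gives: 13·(-17) + 37·(6) = 1
So 13⁻¹ ≡ -17 ≡ 20 (mod 37)
Check: 13 × 20 = 260 ≡ 1 (mod 37) ✓

13⁻¹ ≡ 20 (mod 37)


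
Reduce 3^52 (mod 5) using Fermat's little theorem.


Fermat's little theorem: if p is prime and gcd(a,p)=1, then a^(p-1) ≡ 1 (mod p)
p = 5 is prime, gcd(3,5) = 1
Reduce exponent: 52 mod 4 = 0
So 3^52 ≡ 3^0 (mod 5)
3^0 = 1

3^52 ≡ 1 (mod 5)


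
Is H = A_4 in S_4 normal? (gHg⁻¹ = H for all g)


H = A_4 in S_4
A_4 has index 2 in S_4, and every subgroup of index 2 is normal

Yes, normal subgroup


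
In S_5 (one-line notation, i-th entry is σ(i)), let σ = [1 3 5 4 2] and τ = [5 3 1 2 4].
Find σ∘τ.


σ∘τ: apply τ first, then σ
1 →τ 5 →σ 2
2 →τ 3 →σ 5
3 →τ 1 →σ 1
4 →τ 2 →σ 3
5 →τ 4 →σ 4

σ∘τ = [2 5 1 3 4]


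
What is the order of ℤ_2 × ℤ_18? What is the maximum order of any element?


|ℤ_2 × ℤ_18| = 2 × 18 = 36
Max element order = lcm(2,18) = 18
Cyclic? No (gcd=2)

|ℤ_2×ℤ_18| = 36, max element order = 18


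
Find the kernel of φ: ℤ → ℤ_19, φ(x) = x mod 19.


Kernel = preimage of identity
ker(φ) = {x ∈ ℤ : x ≡ 0 (mod 19)} = 19ℤ = {0, ±19, ±38, ...}

ker(φ) = 19ℤ


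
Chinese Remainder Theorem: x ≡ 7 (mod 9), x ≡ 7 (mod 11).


m₁ = 9, m₂ = 11, gcd = 1, so CRT applies. M = m₁·m₂ = 99
Let M₁ = M/m₁ = 11, M₂ = M/m₂ = 9
Find y₁ ≡ M₁⁻¹ (mod m₁): 11⁻¹ ≡ 5 (mod 9)
Find y₂ ≡ M₂⁻¹ (mod m₂): 9⁻¹ ≡ 5 (mod 11)
x = a₁·M₁·y₁ + a₂·M₂·y₂ = 7·11·5 + 7·9·5 = 700
Reduce mod 99: x ≡ 7
Check: 7 mod 9 = 7 ✓, 7 mod 11 = 7 ✓

x ≡ 7 (mod 99)


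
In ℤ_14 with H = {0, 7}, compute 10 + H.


10 + H = {10 + h (mod 14) : h ∈ H}
10+0=10, 10+7=3
10 + H = {3, 10} = 3 + H

10 + H = {3, 10}


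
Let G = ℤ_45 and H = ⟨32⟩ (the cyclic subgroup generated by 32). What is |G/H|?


|⟨32⟩| = n / gcd(32, 45) = 45 / 1 = 45
H is normal (ℤ_45 is abelian).
|G/H| = |G| / |H| = 45 / 45 = 1

|G/H| = 1


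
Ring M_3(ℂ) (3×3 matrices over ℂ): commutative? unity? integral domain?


Matrix multiplication is non-commutative for n ≥ 2; the identity matrix I is the unity; singular matrices give zero divisors, so not an integral domain
Commutative: No
Integral domain: No
Has unity: Yes

M_3(ℂ) (3×3 matrices over ℂ): Commutative=No, Unity=Yes


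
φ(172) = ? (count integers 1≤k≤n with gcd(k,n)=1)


Factor n: 172 = 2^2 × 43
φ(n) = n · ∏(1 - 1/p) over distinct primes p | n
φ(172) = 172 · (1 - 1/2) · (1 - 1/43) = 84

φ(172) = 84


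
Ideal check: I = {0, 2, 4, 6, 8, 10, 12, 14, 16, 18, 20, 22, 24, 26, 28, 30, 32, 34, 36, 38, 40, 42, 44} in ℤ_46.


Check ideal conditions for I = {0, 2, 4, 6, 8, 10, 12, 14, 16, 18, 20, 22, 24, 26, 28, 30, 32, 34, 36, 38, 40, 42, 44} in ℤ_46:
(1) I is an additive subgroup? Yes
(2) For r ∈ ℤ_46 and a ∈ I: r·a ∈ I? Yes

Yes, I is an ideal of ℤ_46


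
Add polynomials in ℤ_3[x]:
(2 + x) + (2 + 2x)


Add coefficients mod 3:
x^0: 2 + 2 = 1 (mod 3)
x^1: 1 + 2 = 0 (mod 3)
Result: 1

f + g = 1


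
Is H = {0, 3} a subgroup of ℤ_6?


Subgroup test for H = {0, 3} in (ℤ_6, +):
(1) 0 ∈ H? Yes
(2) Closure: for all a,b ∈ H, (a+b) mod 6 ∈ H? Yes
(3) Inverses: for all a ∈ H, -a mod 6 ∈ H? Yes

Yes, H is a subgroup of ℤ_6


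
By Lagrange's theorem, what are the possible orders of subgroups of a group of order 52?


Lagrange's theorem: |H| divides |G|
|G| = 52
Divisors of 52: 1, 2, 4, 13, 26, 52

Possible subgroup orders: {1, 2, 4, 13, 26, 52}


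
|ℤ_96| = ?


ℤ_n has n elements.

|ℤ_96| = 96


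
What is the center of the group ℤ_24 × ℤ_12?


Z(G) = {g ∈ G | gx = xg for all x ∈ G}
Direct product of abelian groups is abelian, so Z(G) = G

Z(ℤ_24 × ℤ_12) = ℤ_24 × ℤ_12


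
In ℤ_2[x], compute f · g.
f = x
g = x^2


Expand and collect like terms; reduce coefficients mod 2:
x^0: 0·0 = 0 ≡ 0 (mod 2)
x^1: 0·0 + 1·0 = 0 ≡ 0 (mod 2)
x^2: 0·1 + 1·0 = 0 ≡ 0 (mod 2)
x^3: 1·1 = 1 ≡ 1 (mod 2)
Result: x^3

f · g = x^3


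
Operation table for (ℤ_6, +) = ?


Elements: {0, 1, 2, 3, 4, 5}
Operation: addition mod 6
Entry (a, b) = (a + b) mod 6

Cayley table:
  | 0 | 1 | 2 | 3 | 4 | 5
0 | 0 | 1 | 2 | 3 | 4 | 5
1 | 1 | 2 | 3 | 4 | 5 | 0
2 | 2 | 3 | 4 | 5 | 0 | 1
3 | 3 | 4 | 5 | 0 | 1 | 2
4 | 4 | 5 | 0 | 1 | 2 | 3
5 | 5 | 0 | 1 | 2 | 3 | 4


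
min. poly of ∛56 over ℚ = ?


∛56 satisfies x³ - 56 = 0, irreducible over ℚ (no rational root; 56 is not a perfect cube)

Minimal polynomial: x³ - 56


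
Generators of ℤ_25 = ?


g generates ℤ_n iff gcd(g,n) = 1
Prime factors of 25: 5
Generators are g ∈ {1,...,24} not divisible by any of these primes.
Generators: {1, 2, 3, 4, 6, 7, 8, 9, 11, 12, 13, 14, 16, 17, 18, 19, 21, 22, 23, 24}
Number of generators = φ(25) = 20

Generators of ℤ_25 = {1, 2, 3, 4, 6, 7, 8, 9, 11, 12, 13, 14, 16, 17, 18, 19, 21, 22, 23, 24}


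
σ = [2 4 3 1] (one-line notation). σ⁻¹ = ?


To find σ⁻¹, swap domain and range:
σ(1) = 2 → σ⁻¹(2) = 1
σ(2) = 4 → σ⁻¹(4) = 2
σ(3) = 3 → σ⁻¹(3) = 3
σ(4) = 1 → σ⁻¹(1) = 4

σ⁻¹ = [4 1 3 2]


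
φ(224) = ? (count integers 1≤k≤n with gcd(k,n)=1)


Factor n: 224 = 2^5 × 7
φ(n) = n · ∏(1 - 1/p) over distinct primes p | n
φ(224) = 224 · (1 - 1/2) · (1 - 1/7) = 96

φ(224) = 96


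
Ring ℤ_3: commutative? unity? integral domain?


ℤ_3 is a commutative ring with unity 1; 3 is prime, so ℤ_3 is a field (hence an integral domain)
Commutative: Yes
Integral domain: Yes
Has unity: Yes

ℤ_3: Commutative=Yes, Unity=Yes


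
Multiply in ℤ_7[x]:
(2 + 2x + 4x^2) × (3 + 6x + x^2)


Expand and collect like terms; reduce coefficients mod 7:
x^0: 2·3 = 6 ≡ 6 (mod 7)
x^1: 2·6 + 2·3 = 18 ≡ 4 (mod 7)
x^2: 2·1 + 2·6 + 4·3 = 26 ≡ 5 (mod 7)
x^3: 2·1 + 4·6 = 26 ≡ 5 (mod 7)
x^4: 4·1 = 4 ≡ 4 (mod 7)
Result: 6 + 4x + 5x^2 + 5x^3 + 4x^4

f · g = 6 + 4x + 5x^2 + 5x^3 + 4x^4


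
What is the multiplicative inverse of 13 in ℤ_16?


Use the extended Euclidean algorithm to write 1 = 13·s + 16·t; then s mod 16 is the inverse.
Euclidean algorithm:
  13 = 0·16 + 13
  16 = 1·13 + 3
  13 = 4·3 + 1
  3 = 3·1 + 0
gcd(13,16) = 1
Back-substitution gives: 13·(5) + 16·(-4) = 1
So 13⁻¹ ≡ 5 ≡ 5 (mod 16)
Check: 13 × 5 = 65 ≡ 1 (mod 16) ✓

13⁻¹ ≡ 5 (mod 16)


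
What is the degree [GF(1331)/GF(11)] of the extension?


GF(1331) = GF(11^3), so the extension degree is 3

[GF(1331)/GF(11)] = 3


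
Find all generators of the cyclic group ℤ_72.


g generates ℤ_n iff gcd(g,n) = 1
Prime factors of 72: 2, 3
Generators are g ∈ {1,...,71} not divisible by any of these primes.
Generators: {1, 5, 7, 11, 13, 17, 19, 23, 25, 29, 31, 35, 37, 41, 43, 47, 49, 53, 55, 59, 61, 65, 67, 71}
Number of generators = φ(72) = 24

Generators of ℤ_72 = {1, 5, 7, 11, 13, 17, 19, 23, 25, 29, 31, 35, 37, 41, 43, 47, 49, 53, 55, 59, 61, 65, 67, 71}


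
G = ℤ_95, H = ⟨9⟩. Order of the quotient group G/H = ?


|⟨9⟩| = n / gcd(9, 95) = 95 / 1 = 95
H is normal (ℤ_95 is abelian).
|G/H| = |G| / |H| = 95 / 95 = 1

|G/H| = 1


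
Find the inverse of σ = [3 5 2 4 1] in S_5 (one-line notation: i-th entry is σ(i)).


To find σ⁻¹, swap domain and range:
σ(1) = 3 → σ⁻¹(3) = 1
σ(2) = 5 → σ⁻¹(5) = 2
σ(3) = 2 → σ⁻¹(2) = 3
σ(4) = 4 → σ⁻¹(4) = 4
σ(5) = 1 → σ⁻¹(1) = 5

σ⁻¹ = [5 3 1 4 2]


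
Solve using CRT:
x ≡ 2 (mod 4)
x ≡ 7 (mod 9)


m₁ = 4, m₂ = 9, gcd = 1, so CRT applies. M = m₁·m₂ = 36
Let M₁ = M/m₁ = 9, M₂ = M/m₂ = 4
Find y₁ ≡ M₁⁻¹ (mod m₁): 9⁻¹ ≡ 1 (mod 4)
Find y₂ ≡ M₂⁻¹ (mod m₂): 4⁻¹ ≡ 7 (mod 9)
x = a₁·M₁·y₁ + a₂·M₂·y₂ = 2·9·1 + 7·4·7 = 214
Reduce mod 36: x ≡ 34
Check: 34 mod 4 = 2 ✓, 34 mod 9 = 7 ✓

x ≡ 34 (mod 36)


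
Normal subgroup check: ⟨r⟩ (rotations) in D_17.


H = ⟨r⟩ (rotations) in D_17
The rotation subgroup ⟨r⟩ has index 2 in D_17, so it is normal

Yes, normal subgroup


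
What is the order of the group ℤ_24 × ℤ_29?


|A × B| = |A| · |B|
|ℤ_24 × ℤ_29| = 24 × 29 = 696

|ℤ_24 × ℤ_29| = 696


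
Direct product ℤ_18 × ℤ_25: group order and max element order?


|ℤ_18 × ℤ_25| = 18 × 25 = 450
Max element order = lcm(18,25) = 450
Cyclic? Yes (gcd=1)

|ℤ_18×ℤ_25| = 450, max element order = 450


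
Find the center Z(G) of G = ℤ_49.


Z(G) = {g ∈ G | gx = xg for all x ∈ G}
ℤ_49 is abelian, so Z(G) = G

Z(ℤ_49) = ℤ_49


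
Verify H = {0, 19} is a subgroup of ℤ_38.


Subgroup test for H = {0, 19} in (ℤ_38, +):
(1) 0 ∈ H? Yes
(2) Closure: for all a,b ∈ H, (a+b) mod 38 ∈ H? Yes
(3) Inverses: for all a ∈ H, -a mod 38 ∈ H? Yes

Yes, H is a subgroup of ℤ_38


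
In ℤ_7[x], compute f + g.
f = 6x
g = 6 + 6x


Add coefficients mod 7:
x^0: 0 + 6 = 6 (mod 7)
x^1: 6 + 6 = 5 (mod 7)
Result: 6 + 5x

f + g = 6 + 5x


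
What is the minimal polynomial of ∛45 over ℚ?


∛45 satisfies x³ - 45 = 0, irreducible over ℚ (no rational root; 45 is not a perfect cube)

Minimal polynomial: x³ - 45


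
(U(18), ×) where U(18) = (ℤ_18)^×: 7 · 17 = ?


Operation: multiplication mod 18
7 · 17 = (a × b) mod 18 with a = 7, b = 17

7 · 17 = 11


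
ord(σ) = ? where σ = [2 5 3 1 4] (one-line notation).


Cycle decomposition: (1 2 5 4)
Cycle lengths: 4
Order = lcm(4) = 4

ord(σ) = 4


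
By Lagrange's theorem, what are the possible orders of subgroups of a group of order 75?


Lagrange's theorem: |H| divides |G|
|G| = 75
Divisors of 75: 1, 3, 5, 15, 25, 75

Possible subgroup orders: {1, 3, 5, 15, 25, 75}


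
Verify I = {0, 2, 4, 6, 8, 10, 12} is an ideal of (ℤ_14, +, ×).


Check ideal conditions for I = {0, 2, 4, 6, 8, 10, 12} in ℤ_14:
(1) I is an additive subgroup? Yes
(2) For r ∈ ℤ_14 and a ∈ I: r·a ∈ I? Yes

Yes, I is an ideal of ℤ_14


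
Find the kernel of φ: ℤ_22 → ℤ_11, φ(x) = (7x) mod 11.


Kernel = preimage of identity
ker(φ) = {x ∈ ℤ_22 : 7x ≡ 0 (mod 11)}. Since 11 | 22, φ is well-defined. The kernel is the cyclic subgroup ⟨11⟩ of ℤ_22 (order 2), i.e. {0, 11}

ker(φ) = {0, 11}


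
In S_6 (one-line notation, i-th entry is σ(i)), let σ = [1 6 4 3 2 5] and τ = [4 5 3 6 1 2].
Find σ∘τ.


σ∘τ: apply τ first, then σ
1 →τ 4 →σ 3
2 →τ 5 →σ 2
3 →τ 3 →σ 4
4 →τ 6 →σ 5
5 →τ 1 →σ 1
6 →τ 2 →σ 6

σ∘τ = [3 2 4 5 1 6]


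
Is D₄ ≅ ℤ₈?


Comparing D₄ and ℤ₈:
D₄ is non-abelian, ℤ₈ is abelian

No, D₄ ≇ ℤ₈


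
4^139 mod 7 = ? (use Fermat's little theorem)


Fermat's little theorem: if p is prime and gcd(a,p)=1, then a^(p-1) ≡ 1 (mod p)
p = 7 is prime, gcd(4,7) = 1
Reduce exponent: 139 mod 6 = 1
So 4^139 ≡ 4^1 (mod 7)
4^1 mod 7 = 4

4^139 ≡ 4 (mod 7)


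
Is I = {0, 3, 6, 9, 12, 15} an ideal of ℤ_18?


Check ideal conditions for I = {0, 3, 6, 9, 12, 15} in ℤ_18:
(1) I is an additive subgroup? Yes
(2) For r ∈ ℤ_18 and a ∈ I: r·a ∈ I? Yes

Yes, I is an ideal of ℤ_18


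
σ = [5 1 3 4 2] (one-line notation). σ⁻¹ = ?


To find σ⁻¹, swap domain and range:
σ(1) = 5 → σ⁻¹(5) = 1
σ(2) = 1 → σ⁻¹(1) = 2
σ(3) = 3 → σ⁻¹(3) = 3
σ(4) = 4 → σ⁻¹(4) = 4
σ(5) = 2 → σ⁻¹(2) = 5

σ⁻¹ = [2 5 3 4 1]


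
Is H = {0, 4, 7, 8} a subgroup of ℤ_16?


Subgroup test for H = {0, 4, 7, 8} in (ℤ_16, +):
(1) 0 ∈ H? Yes
(2) Closure: for all a,b ∈ H, (a+b) mod 16 ∈ H? No  [counterexample: 4 + 7 = 11 ∉ H]
(3) Inverses: for all a ∈ H, -a mod 16 ∈ H? No

No, H is not a subgroup of ℤ_16


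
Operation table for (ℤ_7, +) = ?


Elements: {0, 1, 2, 3, 4, 5, 6}
Operation: addition mod 7
Entry (a, b) = (a + b) mod 7

Cayley table:
  | 0 | 1 | 2 | 3 | 4 | 5 | 6
0 | 0 | 1 | 2 | 3 | 4 | 5 | 6
1 | 1 | 2 | 3 | 4 | 5 | 6 | 0
2 | 2 | 3 | 4 | 5 | 6 | 0 | 1
3 | 3 | 4 | 5 | 6 | 0 | 1 | 2
4 | 4 | 5 | 6 | 0 | 1 | 2 | 3
5 | 5 | 6 | 0 | 1 | 2 | 3 | 4
6 | 6 | 0 | 1 | 2 | 3 | 4 | 5


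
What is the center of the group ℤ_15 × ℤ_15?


Z(G) = {g ∈ G | gx = xg for all x ∈ G}
Direct product of abelian groups is abelian, so Z(G) = G

Z(ℤ_15 × ℤ_15) = ℤ_15 × ℤ_15


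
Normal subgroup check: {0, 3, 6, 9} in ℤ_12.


H = {0, 3, 6, 9} in ℤ_12
ℤ_12 is abelian; every subgroup of an abelian group is normal

Yes, normal subgroup


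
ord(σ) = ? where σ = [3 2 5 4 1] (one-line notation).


Cycle decomposition: (1 3 5)
Cycle lengths: 3
Order = lcm(3) = 3

ord(σ) = 3


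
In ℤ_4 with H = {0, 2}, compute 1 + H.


1 + H = {1 + h (mod 4) : h ∈ H}
1+0=1, 1+2=3

1 + H = {1, 3}


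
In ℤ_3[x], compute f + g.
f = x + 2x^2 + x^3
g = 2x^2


Add coefficients mod 3:
x^0: 0 + 0 = 0 (mod 3)
x^1: 1 + 0 = 1 (mod 3)
x^2: 2 + 2 = 1 (mod 3)
x^3: 1 + 0 = 1 (mod 3)
Result: x + x^2 + x^3

f + g = x + x^2 + x^3


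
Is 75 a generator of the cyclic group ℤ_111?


g generates ℤ_n iff gcd(g, n) = 1
gcd(75, 111) = 3
Since gcd = 3 ≠ 1, ⟨75⟩ has order 37 < 111, so 75 is not a generator.

No, 75 does not generate ℤ_111


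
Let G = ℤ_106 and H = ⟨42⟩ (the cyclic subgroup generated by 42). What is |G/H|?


|⟨42⟩| = n / gcd(42, 106) = 106 / 2 = 53
H is normal (ℤ_106 is abelian).
|G/H| = |G| / |H| = 106 / 53 = 2

|G/H| = 2


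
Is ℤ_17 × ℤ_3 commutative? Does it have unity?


Direct product ring; commutative with unity (1,1); but (1,0)·(0,1) = (0,0) gives zero divisors, so not an integral domain
Commutative: Yes
Integral domain: No
Has unity: Yes

ℤ_17 × ℤ_3: Commutative=Yes, Unity=Yes


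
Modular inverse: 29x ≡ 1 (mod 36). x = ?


Use the extended Euclidean algorithm to write 1 = 29·s + 36·t; then s mod 36 is the inverse.
Euclidean algorithm:
  29 = 0·36 + 29
  36 = 1·29 + 7
  29 = 4·7 + 1
  7 = 7·1 + 0
gcd(29,36) = 1
Back-substitution gives: 29·(5) + 36·(-4) = 1
So 29⁻¹ ≡ 5 ≡ 5 (mod 36)
Check: 29 × 5 = 145 ≡ 1 (mod 36) ✓

29⁻¹ ≡ 5 (mod 36)


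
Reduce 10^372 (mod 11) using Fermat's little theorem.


Fermat's little theorem: if p is prime and gcd(a,p)=1, then a^(p-1) ≡ 1 (mod p)
p = 11 is prime, gcd(10,11) = 1
Reduce exponent: 372 mod 10 = 2
So 10^372 ≡ 10^2 (mod 11)
10^2 mod 11 = 1

10^372 ≡ 1 (mod 11)


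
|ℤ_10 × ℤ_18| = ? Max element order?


|ℤ_10 × ℤ_18| = 10 × 18 = 180
Max element order = lcm(10,18) = 90
Cyclic? No (gcd=2)

|ℤ_10×ℤ_18| = 180, max element order = 90


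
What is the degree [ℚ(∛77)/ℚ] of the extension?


∛77 has minimal polynomial x³ - 77 (irreducible over ℚ since 77 is not a perfect cube)

[ℚ(∛77)/ℚ] = 3


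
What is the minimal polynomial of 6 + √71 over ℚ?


Let α = 6 + √71. Then α - 6 = √71, so (α - 6)² = 71, giving α² - 12α - 35 = 0. Degree 2 and α ∉ ℚ, so this is the minimal polynomial.

Minimal polynomial: x² - 12x - 35


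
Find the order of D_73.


|D_n| = 2n (n rotations and n reflections)
|D_73| = 2×73 = 146

|D_73| = 146


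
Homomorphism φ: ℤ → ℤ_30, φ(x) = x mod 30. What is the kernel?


Kernel = preimage of identity
ker(φ) = {x ∈ ℤ : x ≡ 0 (mod 30)} = 30ℤ = {0, ±30, ±60, ...}

ker(φ) = 30ℤ


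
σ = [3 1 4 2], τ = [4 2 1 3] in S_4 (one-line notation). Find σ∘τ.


σ∘τ: apply τ first, then σ
1 →τ 4 →σ 2
2 →τ 2 →σ 1
3 →τ 1 →σ 3
4 →τ 3 →σ 4

σ∘τ = [2 1 3 4]


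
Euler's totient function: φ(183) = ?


Factor n: 183 = 3 × 61
φ(n) = n · ∏(1 - 1/p) over distinct primes p | n
φ(183) = 183 · (1 - 1/3) · (1 - 1/61) = 120

φ(183) = 120


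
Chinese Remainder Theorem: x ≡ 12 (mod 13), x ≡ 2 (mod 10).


m₁ = 13, m₂ = 10, gcd = 1, so CRT applies. M = m₁·m₂ = 130
Let M₁ = M/m₁ = 10, M₂ = M/m₂ = 13
Find y₁ ≡ M₁⁻¹ (mod m₁): 10⁻¹ ≡ 4 (mod 13)
Find y₂ ≡ M₂⁻¹ (mod m₂): 13⁻¹ ≡ 7 (mod 10)
x = a₁·M₁·y₁ + a₂·M₂·y₂ = 12·10·4 + 2·13·7 = 662
Reduce mod 130: x ≡ 12
Check: 12 mod 13 = 12 ✓, 12 mod 10 = 2 ✓

x ≡ 12 (mod 130)


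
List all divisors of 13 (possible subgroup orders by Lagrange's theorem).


Lagrange's theorem: |H| divides |G|
|G| = 13
Divisors of 13: 1, 13

Possible subgroup orders: {1, 13}


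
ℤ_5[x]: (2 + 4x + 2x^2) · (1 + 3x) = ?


Expand and collect like terms; reduce coefficients mod 5:
x^0: 2·1 = 2 ≡ 2 (mod 5)
x^1: 2·3 + 4·1 = 10 ≡ 0 (mod 5)
x^2: 4·3 + 2·1 = 14 ≡ 4 (mod 5)
x^3: 2·3 = 6 ≡ 1 (mod 5)
Result: 2 + 4x^2 + x^3

f · g = 2 + 4x^2 + x^3


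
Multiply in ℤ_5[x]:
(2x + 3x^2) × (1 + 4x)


Expand and collect like terms; reduce coefficients mod 5:
x^0: 0·1 = 0 ≡ 0 (mod 5)
x^1: 0·4 + 2·1 = 2 ≡ 2 (mod 5)
x^2: 2·4 + 3·1 = 11 ≡ 1 (mod 5)
x^3: 3·4 = 12 ≡ 2 (mod 5)
Result: 2x + x^2 + 2x^3

f · g = 2x + x^2 + 2x^3


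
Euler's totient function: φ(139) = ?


Factor n: 139 = 139
φ(n) = n · ∏(1 - 1/p) over distinct primes p | n
φ(139) = 139 · (1 - 1/139) = 138

φ(139) = 138


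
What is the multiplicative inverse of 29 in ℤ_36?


Use the extended Euclidean algorithm to write 1 = 29·s + 36·t; then s mod 36 is the inverse.
Euclidean algorithm:
  29 = 0·36 + 29
  36 = 1·29 + 7
  29 = 4·7 + 1
  7 = 7·1 + 0
gcd(29,36) = 1
Back-substitution gives: 29·(5) + 36·(-4) = 1
So 29⁻¹ ≡ 5 ≡ 5 (mod 36)
Check: 29 × 5 = 145 ≡ 1 (mod 36) ✓

29⁻¹ ≡ 5 (mod 36)


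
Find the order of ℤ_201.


ℤ_n has n elements.

|ℤ_201| = 201


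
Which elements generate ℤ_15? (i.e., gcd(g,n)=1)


g generates ℤ_n iff gcd(g,n) = 1
Checking each g ∈ {1,...,14}:
gcd(1,15) = 1
gcd(2,15) = 1
gcd(3,15) = 3
gcd(4,15) = 1
gcd(5,15) = 5
gcd(6,15) = 3
gcd(7,15) = 1
gcd(8,15) = 1
gcd(9,15) = 3
gcd(10,15) = 5
gcd(11,15) = 1
gcd(12,15) = 3
gcd(13,15) = 1
gcd(14,15) = 1
Generators: {1, 2, 4, 7, 8, 11, 13, 14}
Number of generators = φ(15) = 8

Generators of ℤ_15 = {1, 2, 4, 7, 8, 11, 13, 14}


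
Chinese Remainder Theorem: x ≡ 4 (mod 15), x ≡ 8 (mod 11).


m₁ = 15, m₂ = 11, gcd = 1, so CRT applies. M = m₁·m₂ = 165
Let M₁ = M/m₁ = 11, M₂ = M/m₂ = 15
Find y₁ ≡ M₁⁻¹ (mod m₁): 11⁻¹ ≡ 11 (mod 15)
Find y₂ ≡ M₂⁻¹ (mod m₂): 15⁻¹ ≡ 3 (mod 11)
x = a₁·M₁·y₁ + a₂·M₂·y₂ = 4·11·11 + 8·15·3 = 844
Reduce mod 165: x ≡ 19
Check: 19 mod 15 = 4 ✓, 19 mod 11 = 8 ✓

x ≡ 19 (mod 165)


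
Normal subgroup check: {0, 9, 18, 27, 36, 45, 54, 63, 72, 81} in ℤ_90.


H = {0, 9, 18, 27, 36, 45, 54, 63, 72, 81} in ℤ_90
ℤ_90 is abelian; every subgroup of an abelian group is normal

Yes, normal subgroup


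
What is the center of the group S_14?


Z(G) = {g ∈ G | gx = xg for all x ∈ G}
S_n is non-abelian for n ≥ 3; Z(S_14) is trivial

Z(S_14) = {e}


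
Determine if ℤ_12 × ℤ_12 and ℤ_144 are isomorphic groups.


Comparing ℤ_12 × ℤ_12 and ℤ_144:
gcd(12,12) = 12 ≠ 1. Max element order in ℤ_12×ℤ_12 is lcm(12,12) = 12 < 144, so it has no element of order 144

No, ℤ_12 × ℤ_12 ≇ ℤ_144


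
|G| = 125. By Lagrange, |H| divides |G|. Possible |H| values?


Lagrange's theorem: |H| divides |G|
|G| = 125
Divisors of 125: 1, 5, 25, 125

Possible subgroup orders: {1, 5, 25, 125}


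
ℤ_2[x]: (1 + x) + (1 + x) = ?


Add coefficients mod 2:
x^0: 1 + 1 = 0 (mod 2)
x^1: 1 + 1 = 0 (mod 2)
Result: 0

f + g = 0


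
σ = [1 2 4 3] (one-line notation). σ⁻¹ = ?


To find σ⁻¹, swap domain and range:
σ(1) = 1 → σ⁻¹(1) = 1
σ(2) = 2 → σ⁻¹(2) = 2
σ(3) = 4 → σ⁻¹(4) = 3
σ(4) = 3 → σ⁻¹(3) = 4

σ⁻¹ = [1 2 4 3]


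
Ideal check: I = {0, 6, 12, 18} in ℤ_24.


Check ideal conditions for I = {0, 6, 12, 18} in ℤ_24:
(1) I is an additive subgroup? Yes
(2) For r ∈ ℤ_24 and a ∈ I: r·a ∈ I? Yes

Yes, I is an ideal of ℤ_24


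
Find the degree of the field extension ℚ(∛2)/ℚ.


∛2 has minimal polynomial x³ - 2 (irreducible over ℚ since 2 is not a perfect cube)

[ℚ(∛2)/ℚ] = 3


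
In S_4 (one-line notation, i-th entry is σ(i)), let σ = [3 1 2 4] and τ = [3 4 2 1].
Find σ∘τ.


σ∘τ: apply τ first, then σ
1 →τ 3 →σ 2
2 →τ 4 →σ 4
3 →τ 2 →σ 1
4 →τ 1 →σ 3

σ∘τ = [2 4 1 3]


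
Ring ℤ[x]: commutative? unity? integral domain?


Polynomial ring over ℤ (an integral domain) is a commutative integral domain with unity 1
Commutative: Yes
Integral domain: Yes
Has unity: Yes

ℤ[x]: Commutative=Yes, Unity=Yes


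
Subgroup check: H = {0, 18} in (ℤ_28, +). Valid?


Subgroup test for H = {0, 18} in (ℤ_28, +):
(1) 0 ∈ H? Yes
(2) Closure: for all a,b ∈ H, (a+b) mod 28 ∈ H? No  [counterexample: 18 + 18 = 8 ∉ H]
(3) Inverses: for all a ∈ H, -a mod 28 ∈ H? No

No, H is not a subgroup of ℤ_28


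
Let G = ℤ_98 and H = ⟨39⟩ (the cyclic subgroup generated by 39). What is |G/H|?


|⟨39⟩| = n / gcd(39, 98) = 98 / 1 = 98
H is normal (ℤ_98 is abelian).
|G/H| = |G| / |H| = 98 / 98 = 1

|G/H| = 1


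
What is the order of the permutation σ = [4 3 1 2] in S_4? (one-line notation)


Cycle decomposition: (1 4 2 3)
Cycle lengths: 4
Order = lcm(4) = 4

ord(σ) = 4


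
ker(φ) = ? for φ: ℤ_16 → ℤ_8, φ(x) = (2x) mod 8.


Kernel = preimage of identity
ker(φ) = {x ∈ ℤ_16 : 2x ≡ 0 (mod 8)}. Since 8 | 16, φ is well-defined. The kernel is the cyclic subgroup ⟨4⟩ of ℤ_16 (order 4), i.e. {0, 4, 8, 12}

ker(φ) = {0, 4, 8, 12}


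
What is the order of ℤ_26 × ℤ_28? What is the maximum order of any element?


|ℤ_26 × ℤ_28| = 26 × 28 = 728
Max element order = lcm(26,28) = 364
Cyclic? No (gcd=2)

|ℤ_26×ℤ_28| = 728, max element order = 364


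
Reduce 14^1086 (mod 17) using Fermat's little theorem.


Fermat's little theorem: if p is prime and gcd(a,p)=1, then a^(p-1) ≡ 1 (mod p)
p = 17 is prime, gcd(14,17) = 1
Reduce exponent: 1086 mod 16 = 14
So 14^1086 ≡ 14^14 (mod 17)
14^14 mod 17 = 2

14^1086 ≡ 2 (mod 17)


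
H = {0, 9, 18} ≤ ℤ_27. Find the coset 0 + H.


0 + H = {0 + h (mod 27) : h ∈ H}
0+0=0, 0+9=9, 0+18=18

0 + H = {0, 9, 18}


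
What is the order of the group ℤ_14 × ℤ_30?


|A × B| = |A| · |B|
|ℤ_14 × ℤ_30| = 14 × 30 = 420

|ℤ_14 × ℤ_30| = 420


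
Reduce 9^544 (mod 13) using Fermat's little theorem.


Fermat's little theorem: if p is prime and gcd(a,p)=1, then a^(p-1) ≡ 1 (mod p)
p = 13 is prime, gcd(9,13) = 1
Reduce exponent: 544 mod 12 = 4
So 9^544 ≡ 9^4 (mod 13)
9^4 mod 13 = 9

9^544 ≡ 9 (mod 13)


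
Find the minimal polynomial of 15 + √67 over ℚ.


Let α = 15 + √67. Then α - 15 = √67, so (α - 15)² = 67, giving α² - 30α + 158 = 0. Degree 2 and α ∉ ℚ, so this is the minimal polynomial.

Minimal polynomial: x² - 30x + 158


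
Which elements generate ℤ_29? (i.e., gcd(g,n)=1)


g generates ℤ_n iff gcd(g,n) = 1
Prime factors of 29: 29
Generators are g ∈ {1,...,28} not divisible by any of these primes.
Generators: {1, 2, 3, 4, 5, 6, 7, 8, 9, 10, 11, 12, 13, 14, 15, 16, 17, 18, 19, 20, 21, 22, 23, 24, 25, 26, 27, 28}
Number of generators = φ(29) = 28

Generators of ℤ_29 = {1, 2, 3, 4, 5, 6, 7, 8, 9, 10, 11, 12, 13, 14, 15, 16, 17, 18, 19, 20, 21, 22, 23, 24, 25, 26, 27, 28}


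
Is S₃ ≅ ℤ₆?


Comparing S₃ and ℤ₆:
S₃ is non-abelian, ℤ₆ is abelian

No, S₃ ≇ ℤ₆


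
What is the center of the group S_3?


Z(G) = {g ∈ G | gx = xg for all x ∈ G}
S_n is non-abelian for n ≥ 3; Z(S_3) is trivial

Z(S_3) = {e}


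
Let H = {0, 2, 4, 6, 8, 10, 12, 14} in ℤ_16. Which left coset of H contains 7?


7 + H = {7 + h (mod 16) : h ∈ H}
7+0=7, 7+2=9, 7+4=11, 7+6=13, 7+8=15, 7+10=1, 7+12=3, 7+14=5
7 + H = {1, 3, 5, 7, 9, 11, 13, 15} = 1 + H

7 + H = {1, 3, 5, 7, 9, 11, 13, 15}


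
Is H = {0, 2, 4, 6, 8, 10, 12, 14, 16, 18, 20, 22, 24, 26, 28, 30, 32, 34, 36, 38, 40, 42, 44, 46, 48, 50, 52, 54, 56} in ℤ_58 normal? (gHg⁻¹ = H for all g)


H = {0, 2, 4, 6, 8, 10, 12, 14, 16, 18, 20, 22, 24, 26, 28, 30, 32, 34, 36, 38, 40, 42, 44, 46, 48, 50, 52, 54, 56} in ℤ_58
ℤ_58 is abelian; every subgroup of an abelian group is normal

Yes, normal subgroup


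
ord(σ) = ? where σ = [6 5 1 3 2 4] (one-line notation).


Cycle decomposition: (1 6 4 3) (2 5)
Cycle lengths: 4, 2
Order = lcm(4, 2) = 4

ord(σ) = 4


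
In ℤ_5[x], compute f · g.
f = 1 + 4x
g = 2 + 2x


Expand and collect like terms; reduce coefficients mod 5:
x^0: 1·2 = 2 ≡ 2 (mod 5)
x^1: 1·2 + 4·2 = 10 ≡ 0 (mod 5)
x^2: 4·2 = 8 ≡ 3 (mod 5)
Result: 2 + 3x^2

f · g = 2 + 3x^2


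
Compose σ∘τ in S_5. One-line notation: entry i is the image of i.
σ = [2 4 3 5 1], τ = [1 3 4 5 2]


σ∘τ: apply τ first, then σ
1 →τ 1 →σ 2
2 →τ 3 →σ 3
3 →τ 4 →σ 5
4 →τ 5 →σ 1
5 →τ 2 →σ 4

σ∘τ = [2 3 5 1 4]


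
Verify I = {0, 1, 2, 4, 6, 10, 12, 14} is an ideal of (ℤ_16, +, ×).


Check ideal conditions for I = {0, 1, 2, 4, 6, 10, 12, 14} in ℤ_16:
(1) I is an additive subgroup? No
(2) For r ∈ ℤ_16 and a ∈ I: r·a ∈ I? No  [counterexample: r=2, a=4, r·a mod 16 = 8 ∉ I]

No, I is not an ideal of ℤ_16


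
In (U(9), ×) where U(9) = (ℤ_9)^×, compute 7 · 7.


Operation: multiplication mod 9
7 · 7 = (a × b) mod 9 with a = 7, b = 7

7 · 7 = 4


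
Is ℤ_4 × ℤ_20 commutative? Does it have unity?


Direct product ring; commutative with unity (1,1); but (1,0)·(0,1) = (0,0) gives zero divisors, so not an integral domain
Commutative: Yes
Integral domain: No
Has unity: Yes

ℤ_4 × ℤ_20: Commutative=Yes, Unity=Yes


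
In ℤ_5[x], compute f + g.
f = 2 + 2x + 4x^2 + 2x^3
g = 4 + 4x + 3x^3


Add coefficients mod 5:
x^0: 2 + 4 = 1 (mod 5)
x^1: 2 + 4 = 1 (mod 5)
x^2: 4 + 0 = 4 (mod 5)
x^3: 2 + 3 = 0 (mod 5)
Result: 1 + x + 4x^2

f + g = 1 + x + 4x^2


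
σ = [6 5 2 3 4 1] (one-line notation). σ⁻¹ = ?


To find σ⁻¹, swap domain and range:
σ(1) = 6 → σ⁻¹(6) = 1
σ(2) = 5 → σ⁻¹(5) = 2
σ(3) = 2 → σ⁻¹(2) = 3
σ(4) = 3 → σ⁻¹(3) = 4
σ(5) = 4 → σ⁻¹(4) = 5
σ(6) = 1 → σ⁻¹(1) = 6

σ⁻¹ = [6 3 4 5 2 1]


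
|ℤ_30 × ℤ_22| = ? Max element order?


|ℤ_30 × ℤ_22| = 30 × 22 = 660
Max element order = lcm(30,22) = 330
Cyclic? No (gcd=2)

|ℤ_30×ℤ_22| = 660, max element order = 330


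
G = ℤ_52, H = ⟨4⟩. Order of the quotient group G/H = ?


|⟨4⟩| = n / gcd(4, 52) = 52 / 4 = 13
H is normal (ℤ_52 is abelian).
|G/H| = |G| / |H| = 52 / 13 = 4

|G/H| = 4


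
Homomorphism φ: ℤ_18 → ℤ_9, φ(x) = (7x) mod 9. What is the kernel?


Kernel = preimage of identity
ker(φ) = {x ∈ ℤ_18 : 7x ≡ 0 (mod 9)}. Since 9 | 18, φ is well-defined. The kernel is the cyclic subgroup ⟨9⟩ of ℤ_18 (order 2), i.e. {0, 9}

ker(φ) = {0, 9}


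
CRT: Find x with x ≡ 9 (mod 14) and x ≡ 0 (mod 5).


m₁ = 14, m₂ = 5, gcd = 1, so CRT applies. M = m₁·m₂ = 70
Let M₁ = M/m₁ = 5, M₂ = M/m₂ = 14
Find y₁ ≡ M₁⁻¹ (mod m₁): 5⁻¹ ≡ 3 (mod 14)
Find y₂ ≡ M₂⁻¹ (mod m₂): 14⁻¹ ≡ 4 (mod 5)
x = a₁·M₁·y₁ + a₂·M₂·y₂ = 9·5·3 + 0·14·4 = 135
Reduce mod 70: x ≡ 65
Check: 65 mod 14 = 9 ✓, 65 mod 5 = 0 ✓

x ≡ 65 (mod 70)
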